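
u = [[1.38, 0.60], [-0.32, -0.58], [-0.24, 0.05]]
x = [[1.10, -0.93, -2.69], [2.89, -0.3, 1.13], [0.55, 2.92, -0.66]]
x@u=[[2.46,1.06],[3.81,1.96],[-0.02,-1.4]]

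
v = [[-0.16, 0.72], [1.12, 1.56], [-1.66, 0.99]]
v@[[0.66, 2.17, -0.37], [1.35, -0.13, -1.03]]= [[0.87,-0.44,-0.68], [2.85,2.23,-2.02], [0.24,-3.73,-0.41]]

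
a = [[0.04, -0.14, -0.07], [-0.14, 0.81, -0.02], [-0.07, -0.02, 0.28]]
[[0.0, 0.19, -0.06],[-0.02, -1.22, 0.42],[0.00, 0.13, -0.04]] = a @ [[-0.02, -0.81, 0.28], [-0.03, -1.64, 0.56], [0.0, 0.13, -0.05]]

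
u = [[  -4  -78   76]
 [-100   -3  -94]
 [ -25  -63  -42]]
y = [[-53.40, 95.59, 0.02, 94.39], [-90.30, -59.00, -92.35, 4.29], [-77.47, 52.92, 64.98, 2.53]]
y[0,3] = 94.39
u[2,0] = -25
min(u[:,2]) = -94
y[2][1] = 52.92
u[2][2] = -42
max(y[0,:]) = 95.59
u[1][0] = -100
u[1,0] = -100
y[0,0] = -53.4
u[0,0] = -4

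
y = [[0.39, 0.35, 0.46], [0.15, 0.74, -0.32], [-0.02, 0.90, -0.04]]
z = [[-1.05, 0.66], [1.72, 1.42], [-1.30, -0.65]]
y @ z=[[-0.41, 0.46], [1.53, 1.36], [1.62, 1.29]]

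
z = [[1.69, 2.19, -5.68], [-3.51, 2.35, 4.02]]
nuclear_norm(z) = 11.42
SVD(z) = [[-0.75, 0.66], [0.66, 0.75]] @ diag([7.79500053118768, 3.62706034121074]) @ [[-0.46,-0.01,0.89], [-0.42,0.89,-0.21]]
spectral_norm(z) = 7.80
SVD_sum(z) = [[2.69,0.07,-5.19], [-2.38,-0.06,4.58]] + [[-1.00, 2.12, -0.49],  [-1.13, 2.41, -0.56]]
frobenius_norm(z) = 8.60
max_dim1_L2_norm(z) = 6.32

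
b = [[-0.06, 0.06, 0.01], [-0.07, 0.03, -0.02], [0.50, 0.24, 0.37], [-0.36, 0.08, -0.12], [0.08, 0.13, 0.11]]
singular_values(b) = [0.76, 0.26, 0.0]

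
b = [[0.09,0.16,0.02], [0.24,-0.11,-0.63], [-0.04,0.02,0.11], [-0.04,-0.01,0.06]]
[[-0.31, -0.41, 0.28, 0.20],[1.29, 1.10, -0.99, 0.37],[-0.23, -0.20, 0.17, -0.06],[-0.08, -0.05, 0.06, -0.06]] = b @[[-0.85, -0.91, 0.41, -0.30], [-1.22, -1.80, 1.32, 1.55], [-2.16, -1.78, 1.49, -0.97]]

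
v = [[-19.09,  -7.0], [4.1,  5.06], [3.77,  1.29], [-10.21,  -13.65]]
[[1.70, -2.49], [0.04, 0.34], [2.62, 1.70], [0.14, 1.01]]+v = [[-17.39, -9.49], [4.14, 5.40], [6.39, 2.99], [-10.07, -12.64]]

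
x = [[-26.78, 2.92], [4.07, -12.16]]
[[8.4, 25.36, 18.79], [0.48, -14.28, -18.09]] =x@[[-0.33, -0.85, -0.56], [-0.15, 0.89, 1.3]]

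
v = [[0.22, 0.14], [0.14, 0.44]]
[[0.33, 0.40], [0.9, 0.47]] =v@[[0.28, 1.4], [1.95, 0.63]]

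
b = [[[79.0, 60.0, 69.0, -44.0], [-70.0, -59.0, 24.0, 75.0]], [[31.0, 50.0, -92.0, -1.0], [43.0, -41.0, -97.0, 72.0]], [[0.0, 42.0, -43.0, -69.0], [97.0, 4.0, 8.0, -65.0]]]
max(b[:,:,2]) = 69.0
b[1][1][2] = -97.0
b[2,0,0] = 0.0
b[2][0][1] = 42.0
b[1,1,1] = -41.0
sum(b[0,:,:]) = 134.0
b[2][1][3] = -65.0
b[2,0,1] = 42.0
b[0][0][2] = 69.0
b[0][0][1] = 60.0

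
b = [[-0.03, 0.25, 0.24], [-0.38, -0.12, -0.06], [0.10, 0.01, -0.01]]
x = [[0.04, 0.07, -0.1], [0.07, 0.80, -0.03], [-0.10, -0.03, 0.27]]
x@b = [[-0.04, 0.00, 0.01], [-0.31, -0.08, -0.03], [0.04, -0.02, -0.02]]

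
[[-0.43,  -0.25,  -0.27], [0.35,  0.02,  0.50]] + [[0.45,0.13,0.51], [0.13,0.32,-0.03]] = [[0.02, -0.12, 0.24], [0.48, 0.34, 0.47]]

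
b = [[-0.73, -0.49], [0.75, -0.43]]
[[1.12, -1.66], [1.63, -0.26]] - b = [[1.85, -1.17], [0.88, 0.17]]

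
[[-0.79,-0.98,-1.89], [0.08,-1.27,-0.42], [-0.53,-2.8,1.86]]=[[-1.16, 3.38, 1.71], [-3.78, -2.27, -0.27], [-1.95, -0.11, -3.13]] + [[0.37, -4.36, -3.6], [3.86, 1.00, -0.15], [1.42, -2.69, 4.99]]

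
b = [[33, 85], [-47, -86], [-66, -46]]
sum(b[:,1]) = -47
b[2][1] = -46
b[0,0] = 33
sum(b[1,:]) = -133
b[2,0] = -66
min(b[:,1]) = -86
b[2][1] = -46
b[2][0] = -66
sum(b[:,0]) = -80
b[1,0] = -47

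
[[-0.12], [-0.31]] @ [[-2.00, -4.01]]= [[0.24,0.48], [0.62,1.24]]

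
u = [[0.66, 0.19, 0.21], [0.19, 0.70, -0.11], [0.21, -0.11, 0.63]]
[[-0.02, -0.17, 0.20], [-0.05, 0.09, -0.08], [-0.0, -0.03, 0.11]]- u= [[-0.68, -0.36, -0.01],[-0.24, -0.61, 0.03],[-0.21, 0.08, -0.52]]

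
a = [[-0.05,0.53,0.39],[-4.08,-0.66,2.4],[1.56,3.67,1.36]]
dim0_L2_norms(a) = [4.37, 3.77, 2.79]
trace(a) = 0.65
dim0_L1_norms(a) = [5.69, 4.86, 4.15]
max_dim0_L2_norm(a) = 4.37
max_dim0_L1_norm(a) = 5.69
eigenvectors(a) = [[-0.05, 0.50, 0.17], [0.74, -0.48, 0.38], [-0.67, 0.72, 0.91]]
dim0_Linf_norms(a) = [4.08, 3.67, 2.4]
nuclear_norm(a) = 8.96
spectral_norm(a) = 5.14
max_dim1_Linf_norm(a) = 4.08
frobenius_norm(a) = 6.41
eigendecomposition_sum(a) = [[0.24, 0.11, -0.09], [-3.42, -1.60, 1.32], [3.11, 1.45, -1.2]] + [[0.00, -0.00, -0.00], [-0.00, 0.0, 0.00], [0.01, -0.00, -0.0]] + [[-0.29, 0.42, 0.48], [-0.66, 0.94, 1.08], [-1.56, 2.22, 2.56]]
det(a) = -0.03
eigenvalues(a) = [-2.56, 0.0, 3.2]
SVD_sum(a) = [[0.11, 0.06, -0.03], [-3.58, -2.15, 1.06], [2.32, 1.39, -0.69]] + [[-0.16,  0.47,  0.42], [-0.5,  1.49,  1.34], [-0.76,  2.28,  2.05]] + [[0.00,  -0.0,  0.0], [-0.00,  0.0,  -0.0], [-0.00,  0.0,  -0.0]]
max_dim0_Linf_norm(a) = 4.08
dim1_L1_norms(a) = [0.97, 7.14, 6.59]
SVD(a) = [[0.02, -0.17, 0.99], [-0.84, -0.54, -0.07], [0.54, -0.83, -0.16]] @ diag([5.137474426050496, 3.825696607936495, 0.001409148788655372]) @ [[0.83, 0.50, -0.25], [0.24, -0.72, -0.65], [0.50, -0.48, 0.72]]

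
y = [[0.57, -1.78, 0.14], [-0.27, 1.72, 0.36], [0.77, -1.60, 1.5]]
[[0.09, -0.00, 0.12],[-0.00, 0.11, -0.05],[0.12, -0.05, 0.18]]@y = [[0.14, -0.35, 0.19],[-0.07, 0.27, -0.04],[0.22, -0.59, 0.27]]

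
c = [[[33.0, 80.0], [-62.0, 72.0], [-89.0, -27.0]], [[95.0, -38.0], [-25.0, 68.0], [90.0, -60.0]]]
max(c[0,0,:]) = 80.0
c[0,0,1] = 80.0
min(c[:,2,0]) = -89.0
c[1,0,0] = 95.0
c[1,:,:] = [[95.0, -38.0], [-25.0, 68.0], [90.0, -60.0]]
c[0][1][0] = -62.0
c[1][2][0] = 90.0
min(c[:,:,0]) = -89.0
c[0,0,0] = 33.0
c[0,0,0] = 33.0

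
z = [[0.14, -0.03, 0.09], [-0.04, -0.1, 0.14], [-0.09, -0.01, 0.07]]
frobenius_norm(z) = 0.27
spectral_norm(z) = 0.21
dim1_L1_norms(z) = [0.26, 0.28, 0.17]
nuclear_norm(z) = 0.41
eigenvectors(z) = [[-0.27-0.49j, -0.27+0.49j, (-0.09+0j)],[0.49-0.07j, (0.49+0.07j), (-0.99+0j)],[(0.66+0j), (0.66-0j), -0.11+0.00j]]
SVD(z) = [[-0.47, 0.81, 0.36], [-0.83, -0.26, -0.5], [-0.31, -0.53, 0.79]] @ diag([0.20563302620178225, 0.17125032464624154, 0.035894078114001325]) @ [[-0.02, 0.49, -0.87], [1.0, 0.04, -0.0], [-0.03, 0.87, 0.49]]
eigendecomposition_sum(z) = [[0.07+0.01j,(-0.01+0.01j),0.04-0.05j], [-0.03+0.06j,-0.00-0.01j,0.03+0.05j], [(-0.05+0.07j),-0.01j,(0.03+0.07j)]] + [[(0.07-0.01j), (-0.01-0.01j), 0.04+0.05j], [-0.03-0.06j, (-0+0.01j), (0.03-0.05j)], [-0.05-0.07j, 0.01j, 0.03-0.07j]] + [[-0j, -0.01+0.00j, (0.01-0j)], [0.01-0.00j, -0.10+0.00j, 0.08-0.00j], [0.00-0.00j, (-0.01+0j), (0.01-0j)]]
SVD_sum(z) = [[0.0, -0.05, 0.08],[0.0, -0.08, 0.15],[0.00, -0.03, 0.06]] + [[0.14, 0.01, -0.00], [-0.04, -0.0, 0.0], [-0.09, -0.00, 0.00]] + [[-0.00, 0.01, 0.01], [0.0, -0.02, -0.01], [-0.00, 0.02, 0.01]]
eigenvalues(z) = [(0.1+0.07j), (0.1-0.07j), (-0.09+0j)]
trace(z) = 0.11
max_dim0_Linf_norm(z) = 0.14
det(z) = -0.00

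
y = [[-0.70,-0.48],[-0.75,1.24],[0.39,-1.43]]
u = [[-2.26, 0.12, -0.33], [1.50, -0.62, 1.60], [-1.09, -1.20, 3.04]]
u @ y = [[1.36, 1.71], [0.04, -3.78], [2.85, -5.31]]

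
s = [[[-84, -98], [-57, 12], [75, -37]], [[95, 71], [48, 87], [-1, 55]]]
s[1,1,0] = 48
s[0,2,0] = 75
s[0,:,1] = [-98, 12, -37]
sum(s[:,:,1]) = 90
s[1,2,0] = -1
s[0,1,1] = 12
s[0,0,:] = [-84, -98]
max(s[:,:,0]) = 95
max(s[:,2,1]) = 55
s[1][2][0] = -1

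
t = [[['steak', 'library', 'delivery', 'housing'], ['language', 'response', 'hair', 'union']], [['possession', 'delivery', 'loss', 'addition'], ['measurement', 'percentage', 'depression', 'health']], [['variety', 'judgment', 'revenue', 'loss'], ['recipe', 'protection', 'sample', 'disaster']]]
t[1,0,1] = 'delivery'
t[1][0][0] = 'possession'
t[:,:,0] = [['steak', 'language'], ['possession', 'measurement'], ['variety', 'recipe']]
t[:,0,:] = [['steak', 'library', 'delivery', 'housing'], ['possession', 'delivery', 'loss', 'addition'], ['variety', 'judgment', 'revenue', 'loss']]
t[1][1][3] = 'health'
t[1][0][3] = 'addition'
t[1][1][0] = 'measurement'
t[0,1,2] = 'hair'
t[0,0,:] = ['steak', 'library', 'delivery', 'housing']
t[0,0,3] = 'housing'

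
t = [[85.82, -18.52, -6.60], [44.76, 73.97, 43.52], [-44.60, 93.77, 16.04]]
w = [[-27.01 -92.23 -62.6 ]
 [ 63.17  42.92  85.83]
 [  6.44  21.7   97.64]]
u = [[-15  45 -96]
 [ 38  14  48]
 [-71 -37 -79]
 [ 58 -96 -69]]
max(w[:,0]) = 63.17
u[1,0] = 38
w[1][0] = 63.17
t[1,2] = 43.52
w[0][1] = -92.23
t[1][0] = 44.76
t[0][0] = 85.82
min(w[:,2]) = -62.6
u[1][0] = 38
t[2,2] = 16.04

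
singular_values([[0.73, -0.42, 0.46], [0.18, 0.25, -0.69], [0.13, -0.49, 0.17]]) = [1.13, 0.64, 0.31]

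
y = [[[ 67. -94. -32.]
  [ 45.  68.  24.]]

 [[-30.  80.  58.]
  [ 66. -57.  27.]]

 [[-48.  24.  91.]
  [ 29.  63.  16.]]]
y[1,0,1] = 80.0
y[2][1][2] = 16.0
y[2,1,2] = 16.0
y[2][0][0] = -48.0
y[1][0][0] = -30.0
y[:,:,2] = [[-32.0, 24.0], [58.0, 27.0], [91.0, 16.0]]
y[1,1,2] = 27.0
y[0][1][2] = 24.0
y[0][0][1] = -94.0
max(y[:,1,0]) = 66.0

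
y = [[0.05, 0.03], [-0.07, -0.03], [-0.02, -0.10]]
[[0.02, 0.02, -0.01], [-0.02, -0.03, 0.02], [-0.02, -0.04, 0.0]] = y @ [[0.23, 0.24, -0.3], [0.18, 0.31, 0.01]]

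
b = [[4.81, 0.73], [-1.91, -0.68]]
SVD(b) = [[-0.92,0.38], [0.38,0.92]] @ diag([5.258532024081593, 0.35684863977370807]) @ [[-0.98, -0.18], [0.18, -0.98]]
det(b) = -1.88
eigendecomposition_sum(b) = [[4.79, 0.67], [-1.75, -0.24]] + [[0.02, 0.06], [-0.16, -0.44]]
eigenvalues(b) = [4.54, -0.41]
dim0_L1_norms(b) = [6.72, 1.41]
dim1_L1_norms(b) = [5.54, 2.59]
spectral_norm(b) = 5.26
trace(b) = 4.13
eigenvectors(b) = [[0.94, -0.14], [-0.34, 0.99]]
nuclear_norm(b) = 5.62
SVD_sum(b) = [[4.79, 0.86],[-1.97, -0.36]] + [[0.02, -0.13], [0.06, -0.32]]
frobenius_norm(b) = 5.27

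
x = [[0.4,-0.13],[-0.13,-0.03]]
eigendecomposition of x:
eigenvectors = [[0.96, 0.27], [-0.27, 0.96]]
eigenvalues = [0.44, -0.07]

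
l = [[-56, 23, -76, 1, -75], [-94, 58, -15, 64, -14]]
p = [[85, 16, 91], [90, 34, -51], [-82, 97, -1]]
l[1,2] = -15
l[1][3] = 64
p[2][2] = -1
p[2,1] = 97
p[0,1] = 16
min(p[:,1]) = 16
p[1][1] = 34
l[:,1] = [23, 58]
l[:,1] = [23, 58]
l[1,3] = 64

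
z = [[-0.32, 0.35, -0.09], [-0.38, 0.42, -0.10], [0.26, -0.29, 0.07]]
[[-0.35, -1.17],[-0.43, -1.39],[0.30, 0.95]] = z @ [[0.23, 1.57], [-1.17, -1.60], [-1.45, 1.18]]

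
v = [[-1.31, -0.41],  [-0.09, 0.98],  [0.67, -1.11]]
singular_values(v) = [1.61, 1.4]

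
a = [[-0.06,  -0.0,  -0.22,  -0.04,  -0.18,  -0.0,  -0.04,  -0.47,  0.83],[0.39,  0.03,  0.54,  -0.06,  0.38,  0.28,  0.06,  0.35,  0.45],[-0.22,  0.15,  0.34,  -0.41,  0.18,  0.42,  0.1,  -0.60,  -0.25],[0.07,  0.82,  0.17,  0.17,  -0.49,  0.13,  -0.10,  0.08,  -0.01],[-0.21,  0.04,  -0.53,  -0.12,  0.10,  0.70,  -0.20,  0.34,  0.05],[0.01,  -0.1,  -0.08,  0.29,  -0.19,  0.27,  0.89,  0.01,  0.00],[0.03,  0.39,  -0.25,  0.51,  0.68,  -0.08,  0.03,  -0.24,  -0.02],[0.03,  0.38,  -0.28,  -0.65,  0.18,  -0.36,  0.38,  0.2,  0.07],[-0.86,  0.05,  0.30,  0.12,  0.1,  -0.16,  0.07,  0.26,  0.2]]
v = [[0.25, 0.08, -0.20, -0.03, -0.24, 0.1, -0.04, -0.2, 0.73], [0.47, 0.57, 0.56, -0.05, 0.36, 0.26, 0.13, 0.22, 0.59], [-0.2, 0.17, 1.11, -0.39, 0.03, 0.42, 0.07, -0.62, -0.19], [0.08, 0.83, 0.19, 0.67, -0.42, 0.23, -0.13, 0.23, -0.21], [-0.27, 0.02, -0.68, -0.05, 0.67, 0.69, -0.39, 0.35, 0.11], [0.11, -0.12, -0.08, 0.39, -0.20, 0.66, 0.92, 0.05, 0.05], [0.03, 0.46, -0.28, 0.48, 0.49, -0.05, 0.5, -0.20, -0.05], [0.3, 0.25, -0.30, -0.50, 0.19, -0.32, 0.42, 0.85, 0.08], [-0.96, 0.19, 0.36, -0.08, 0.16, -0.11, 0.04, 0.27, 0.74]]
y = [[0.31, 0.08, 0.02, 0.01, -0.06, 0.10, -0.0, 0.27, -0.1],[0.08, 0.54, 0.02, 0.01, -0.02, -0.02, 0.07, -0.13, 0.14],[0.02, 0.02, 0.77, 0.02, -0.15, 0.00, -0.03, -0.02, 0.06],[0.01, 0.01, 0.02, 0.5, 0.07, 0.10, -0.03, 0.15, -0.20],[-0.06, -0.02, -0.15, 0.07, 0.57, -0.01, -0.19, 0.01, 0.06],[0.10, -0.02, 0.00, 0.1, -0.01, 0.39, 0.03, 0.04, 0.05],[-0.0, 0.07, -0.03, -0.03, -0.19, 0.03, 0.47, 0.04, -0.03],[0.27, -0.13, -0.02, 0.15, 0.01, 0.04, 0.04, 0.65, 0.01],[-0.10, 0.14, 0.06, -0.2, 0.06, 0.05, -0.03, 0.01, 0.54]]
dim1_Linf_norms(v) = [0.73, 0.59, 1.11, 0.83, 0.69, 0.92, 0.5, 0.85, 0.96]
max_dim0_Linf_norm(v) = 1.11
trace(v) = 6.02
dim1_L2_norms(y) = [0.45, 0.58, 0.79, 0.57, 0.63, 0.42, 0.52, 0.73, 0.61]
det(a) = -1.00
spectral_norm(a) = 1.01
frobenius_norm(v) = 3.66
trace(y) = 4.74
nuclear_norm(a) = 9.00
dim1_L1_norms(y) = [0.95, 1.03, 1.09, 1.09, 1.14, 0.74, 0.89, 1.32, 1.19]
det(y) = -0.00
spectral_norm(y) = 0.95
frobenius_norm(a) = 3.00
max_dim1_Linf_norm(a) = 0.89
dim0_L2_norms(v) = [1.19, 1.17, 1.55, 1.12, 1.07, 1.16, 1.21, 1.22, 1.24]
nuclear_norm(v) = 10.36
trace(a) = 1.28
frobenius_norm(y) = 1.80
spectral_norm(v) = 1.76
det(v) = -1.63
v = a + y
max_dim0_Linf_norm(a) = 0.89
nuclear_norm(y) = 4.74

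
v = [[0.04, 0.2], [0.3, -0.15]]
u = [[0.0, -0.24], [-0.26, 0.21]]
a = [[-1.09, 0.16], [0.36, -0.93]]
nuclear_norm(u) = 0.54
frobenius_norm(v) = 0.39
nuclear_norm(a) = 2.03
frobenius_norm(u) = 0.41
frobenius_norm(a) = 1.49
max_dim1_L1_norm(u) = 0.47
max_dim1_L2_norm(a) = 1.1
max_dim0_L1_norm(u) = 0.45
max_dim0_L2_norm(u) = 0.32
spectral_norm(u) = 0.38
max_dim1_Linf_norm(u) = 0.26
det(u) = -0.06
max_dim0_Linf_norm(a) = 1.09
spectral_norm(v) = 0.34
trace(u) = 0.21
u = a @ v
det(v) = -0.07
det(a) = 0.96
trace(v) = -0.11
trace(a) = -2.02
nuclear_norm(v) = 0.53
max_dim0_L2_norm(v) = 0.3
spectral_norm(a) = 1.29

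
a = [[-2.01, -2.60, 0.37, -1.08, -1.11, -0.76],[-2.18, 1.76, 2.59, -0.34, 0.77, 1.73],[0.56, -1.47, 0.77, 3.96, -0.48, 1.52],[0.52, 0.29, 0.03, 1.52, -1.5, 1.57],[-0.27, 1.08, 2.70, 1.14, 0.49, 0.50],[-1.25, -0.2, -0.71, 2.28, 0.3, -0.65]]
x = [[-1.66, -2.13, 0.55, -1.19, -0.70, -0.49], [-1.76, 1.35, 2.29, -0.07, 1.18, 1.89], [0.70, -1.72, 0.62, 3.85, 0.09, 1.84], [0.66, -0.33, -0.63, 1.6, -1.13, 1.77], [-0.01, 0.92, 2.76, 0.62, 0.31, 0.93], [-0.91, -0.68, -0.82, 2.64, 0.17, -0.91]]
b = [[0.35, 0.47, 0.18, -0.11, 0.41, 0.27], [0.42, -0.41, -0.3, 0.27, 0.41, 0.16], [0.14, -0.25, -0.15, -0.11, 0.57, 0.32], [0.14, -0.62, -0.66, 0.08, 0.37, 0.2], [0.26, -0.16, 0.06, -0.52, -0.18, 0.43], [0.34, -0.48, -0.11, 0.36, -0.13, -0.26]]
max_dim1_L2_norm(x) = 4.7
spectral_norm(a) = 5.59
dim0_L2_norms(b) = [0.72, 1.04, 0.77, 0.71, 0.92, 0.7]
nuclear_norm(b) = 4.03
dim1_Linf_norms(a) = [2.6, 2.59, 3.96, 1.57, 2.7, 2.28]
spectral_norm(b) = 1.45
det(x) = -299.02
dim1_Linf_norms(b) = [0.47, 0.42, 0.57, 0.66, 0.52, 0.48]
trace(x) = 1.31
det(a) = -389.00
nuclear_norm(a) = 19.29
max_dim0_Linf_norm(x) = 3.85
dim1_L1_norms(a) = [7.93, 9.37, 8.76, 5.43, 6.18, 5.39]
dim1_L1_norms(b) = [1.79, 1.97, 1.54, 2.07, 1.61, 1.68]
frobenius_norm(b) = 2.01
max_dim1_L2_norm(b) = 1.01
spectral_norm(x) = 5.65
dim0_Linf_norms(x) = [1.76, 2.13, 2.76, 3.85, 1.18, 1.89]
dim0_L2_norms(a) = [3.32, 3.65, 3.9, 5.08, 2.15, 3.0]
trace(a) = 1.88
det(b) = 0.01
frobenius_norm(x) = 8.63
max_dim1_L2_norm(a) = 4.61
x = a + b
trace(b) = -0.57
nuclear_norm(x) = 18.54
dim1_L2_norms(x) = [3.12, 3.89, 4.7, 2.81, 3.13, 3.13]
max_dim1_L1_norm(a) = 9.37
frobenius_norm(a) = 8.89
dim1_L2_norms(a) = [3.73, 4.27, 4.61, 2.72, 3.21, 2.8]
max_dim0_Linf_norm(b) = 0.66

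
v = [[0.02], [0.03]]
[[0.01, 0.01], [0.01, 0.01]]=v @ [[0.39,  0.27]]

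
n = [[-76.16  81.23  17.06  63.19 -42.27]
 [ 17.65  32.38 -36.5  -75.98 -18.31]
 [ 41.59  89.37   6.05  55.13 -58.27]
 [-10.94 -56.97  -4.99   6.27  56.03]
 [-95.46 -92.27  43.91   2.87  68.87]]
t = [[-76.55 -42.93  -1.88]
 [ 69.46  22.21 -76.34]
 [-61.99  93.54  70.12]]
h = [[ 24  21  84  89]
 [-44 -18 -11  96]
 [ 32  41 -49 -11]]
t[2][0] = -61.99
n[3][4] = 56.03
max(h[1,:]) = 96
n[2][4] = -58.27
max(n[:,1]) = 89.37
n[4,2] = 43.91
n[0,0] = -76.16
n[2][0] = 41.59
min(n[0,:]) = -76.16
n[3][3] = 6.27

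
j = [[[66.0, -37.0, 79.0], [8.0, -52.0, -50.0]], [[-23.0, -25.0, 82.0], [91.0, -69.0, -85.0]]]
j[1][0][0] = -23.0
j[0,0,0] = 66.0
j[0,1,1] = -52.0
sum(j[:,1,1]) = -121.0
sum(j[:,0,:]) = 142.0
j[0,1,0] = 8.0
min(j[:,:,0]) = -23.0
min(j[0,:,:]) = -52.0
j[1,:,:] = [[-23.0, -25.0, 82.0], [91.0, -69.0, -85.0]]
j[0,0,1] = -37.0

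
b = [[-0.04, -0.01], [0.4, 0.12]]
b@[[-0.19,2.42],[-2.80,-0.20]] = [[0.04, -0.09], [-0.41, 0.94]]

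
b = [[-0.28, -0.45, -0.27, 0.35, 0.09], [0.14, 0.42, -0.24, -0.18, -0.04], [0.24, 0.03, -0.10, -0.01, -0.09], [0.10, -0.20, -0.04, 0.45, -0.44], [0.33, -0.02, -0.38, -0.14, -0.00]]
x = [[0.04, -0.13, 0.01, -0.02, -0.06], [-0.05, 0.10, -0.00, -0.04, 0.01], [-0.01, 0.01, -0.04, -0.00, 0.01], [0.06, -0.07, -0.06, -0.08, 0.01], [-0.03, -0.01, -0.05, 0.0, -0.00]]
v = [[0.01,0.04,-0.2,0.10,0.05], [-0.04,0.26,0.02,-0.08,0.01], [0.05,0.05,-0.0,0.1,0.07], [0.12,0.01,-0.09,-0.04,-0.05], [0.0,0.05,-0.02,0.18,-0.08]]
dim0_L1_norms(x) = [0.19, 0.32, 0.16, 0.14, 0.09]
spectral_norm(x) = 0.20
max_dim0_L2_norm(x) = 0.18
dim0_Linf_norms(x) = [0.06, 0.13, 0.06, 0.08, 0.06]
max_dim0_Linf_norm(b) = 0.45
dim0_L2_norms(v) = [0.14, 0.27, 0.22, 0.25, 0.13]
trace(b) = 0.49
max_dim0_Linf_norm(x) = 0.13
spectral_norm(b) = 0.90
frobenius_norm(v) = 0.47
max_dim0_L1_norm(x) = 0.32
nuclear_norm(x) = 0.44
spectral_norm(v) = 0.28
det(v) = 0.00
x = b @ v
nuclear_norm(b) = 2.37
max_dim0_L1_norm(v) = 0.5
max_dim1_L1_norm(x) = 0.28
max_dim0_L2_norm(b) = 0.65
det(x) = -0.00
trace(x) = 0.02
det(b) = -0.00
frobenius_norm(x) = 0.25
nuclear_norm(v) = 0.98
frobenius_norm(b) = 1.25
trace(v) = 0.15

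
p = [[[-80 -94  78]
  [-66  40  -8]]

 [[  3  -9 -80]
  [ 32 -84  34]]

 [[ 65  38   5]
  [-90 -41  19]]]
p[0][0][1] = -94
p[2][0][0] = 65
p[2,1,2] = 19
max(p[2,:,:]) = 65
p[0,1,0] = -66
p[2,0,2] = 5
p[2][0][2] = 5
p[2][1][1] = -41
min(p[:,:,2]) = -80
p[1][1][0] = 32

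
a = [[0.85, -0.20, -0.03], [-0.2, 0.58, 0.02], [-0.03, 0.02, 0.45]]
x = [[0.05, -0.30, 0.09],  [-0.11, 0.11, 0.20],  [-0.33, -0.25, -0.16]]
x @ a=[[0.10,  -0.18,  0.03], [-0.12,  0.09,  0.1], [-0.23,  -0.08,  -0.07]]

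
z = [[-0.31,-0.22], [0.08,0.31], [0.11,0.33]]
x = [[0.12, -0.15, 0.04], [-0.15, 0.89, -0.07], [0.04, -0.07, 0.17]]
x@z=[[-0.04,-0.06], [0.11,0.29], [0.0,0.03]]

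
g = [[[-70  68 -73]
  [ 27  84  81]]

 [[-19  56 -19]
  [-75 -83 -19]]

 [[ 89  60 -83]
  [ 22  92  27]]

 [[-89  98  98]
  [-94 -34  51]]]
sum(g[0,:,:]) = 117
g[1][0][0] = -19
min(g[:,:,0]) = -94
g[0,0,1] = 68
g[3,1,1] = -34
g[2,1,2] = 27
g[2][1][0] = 22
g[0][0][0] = -70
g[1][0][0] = -19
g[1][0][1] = 56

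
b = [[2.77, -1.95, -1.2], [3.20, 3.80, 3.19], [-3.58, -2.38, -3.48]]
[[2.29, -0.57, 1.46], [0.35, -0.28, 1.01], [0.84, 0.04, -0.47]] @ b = [[-0.71, -10.11, -9.65],[-3.54, -4.15, -4.83],[4.14, -0.37, 0.76]]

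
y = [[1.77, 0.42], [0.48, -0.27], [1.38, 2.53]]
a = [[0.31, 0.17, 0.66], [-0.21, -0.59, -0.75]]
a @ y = [[1.54,1.75], [-1.69,-1.83]]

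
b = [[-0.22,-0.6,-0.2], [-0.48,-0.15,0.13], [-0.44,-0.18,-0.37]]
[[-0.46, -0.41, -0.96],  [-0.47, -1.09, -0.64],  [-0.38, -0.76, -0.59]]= b @ [[0.77, 2.11, 0.90], [0.53, 0.08, 1.30], [-0.14, -0.49, -0.11]]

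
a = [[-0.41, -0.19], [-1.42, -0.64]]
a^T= [[-0.41, -1.42], [-0.19, -0.64]]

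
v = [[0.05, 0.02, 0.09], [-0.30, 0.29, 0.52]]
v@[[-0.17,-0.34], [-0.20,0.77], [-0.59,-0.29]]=[[-0.07, -0.03], [-0.31, 0.17]]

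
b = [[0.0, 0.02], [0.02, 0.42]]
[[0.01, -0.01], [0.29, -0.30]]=b@[[-0.40,-1.74], [0.72,-0.62]]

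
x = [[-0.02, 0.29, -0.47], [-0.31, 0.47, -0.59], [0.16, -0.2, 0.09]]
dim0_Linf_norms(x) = [0.31, 0.47, 0.59]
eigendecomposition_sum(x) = [[-0.01+0.42j,(0.15-0.34j),-0.21+0.20j], [(-0.16+0.35j),(0.25-0.23j),-0.25+0.09j], [0.07-0.08j,(-0.09+0.04j),0.07+0.00j]] + [[(-0.01-0.42j), 0.15+0.34j, (-0.21-0.2j)], [(-0.16-0.35j), (0.25+0.23j), (-0.25-0.09j)], [0.07+0.08j, -0.09-0.04j, (0.07-0j)]] + [[(0.01-0j),(-0.02+0j),-0.04-0.00j], [0.02-0.00j,-0.04+0.00j,(-0.08-0j)], [(0.01-0j),(-0.03+0j),(-0.06-0j)]]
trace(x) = 0.54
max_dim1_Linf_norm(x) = 0.59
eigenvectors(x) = [[-0.72+0.00j, -0.72-0.00j, (0.37+0j)], [(-0.61-0.26j), (-0.61+0.26j), 0.76+0.00j], [0.13+0.12j, (0.13-0.12j), (0.53+0j)]]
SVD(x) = [[-0.53, 0.73, -0.44], [-0.81, -0.3, 0.5], [0.23, 0.62, 0.75]] @ diag([0.9975372722212403, 0.21496436147416023, 0.05394176327683094]) @ [[0.30, -0.58, 0.75], [0.82, -0.24, -0.52], [-0.49, -0.77, -0.41]]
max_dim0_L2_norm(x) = 0.76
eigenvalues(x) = [(0.31+0.19j), (0.31-0.19j), (-0.09+0j)]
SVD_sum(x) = [[-0.16, 0.31, -0.40], [-0.24, 0.48, -0.61], [0.07, -0.14, 0.18]] + [[0.13, -0.04, -0.08], [-0.05, 0.02, 0.03], [0.11, -0.03, -0.07]] + [[0.01, 0.02, 0.01], [-0.01, -0.02, -0.01], [-0.02, -0.03, -0.02]]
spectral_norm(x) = 1.00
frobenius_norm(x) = 1.02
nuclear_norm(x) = 1.27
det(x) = -0.01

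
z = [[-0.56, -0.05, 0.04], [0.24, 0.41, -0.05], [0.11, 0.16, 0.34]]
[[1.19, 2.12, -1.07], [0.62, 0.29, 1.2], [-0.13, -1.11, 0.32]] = z @[[-2.45,-4.27,1.72], [2.84,2.81,1.85], [-0.92,-3.22,-0.48]]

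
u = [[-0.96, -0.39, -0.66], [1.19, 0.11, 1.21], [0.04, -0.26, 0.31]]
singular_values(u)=[2.08, 0.48, 0.0]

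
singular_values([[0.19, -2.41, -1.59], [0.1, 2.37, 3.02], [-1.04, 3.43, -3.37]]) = [4.98, 4.75, 0.05]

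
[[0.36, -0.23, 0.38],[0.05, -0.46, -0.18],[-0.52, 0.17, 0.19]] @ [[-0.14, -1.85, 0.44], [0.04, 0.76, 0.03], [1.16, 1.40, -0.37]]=[[0.38, -0.31, 0.01], [-0.23, -0.69, 0.07], [0.3, 1.36, -0.29]]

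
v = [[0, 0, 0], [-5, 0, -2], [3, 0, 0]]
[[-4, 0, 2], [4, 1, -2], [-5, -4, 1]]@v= [[6, 0, 0], [-11, 0, -2], [23, 0, 8]]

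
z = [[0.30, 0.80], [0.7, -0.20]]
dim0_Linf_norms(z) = [0.7, 0.8]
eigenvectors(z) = [[0.83, -0.61],[0.56, 0.79]]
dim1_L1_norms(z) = [1.1, 0.9]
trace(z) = 0.10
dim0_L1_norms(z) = [1.0, 1.0]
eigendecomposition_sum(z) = [[0.55,0.43], [0.37,0.29]] + [[-0.25, 0.37], [0.33, -0.49]]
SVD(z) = [[-0.97, -0.23],[-0.23, 0.97]] @ diag([0.8612800931607495, 0.7198587369234402]) @ [[-0.53,-0.85], [0.85,-0.53]]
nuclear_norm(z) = 1.58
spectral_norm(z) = 0.86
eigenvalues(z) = [0.84, -0.74]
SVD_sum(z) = [[0.44, 0.71], [0.1, 0.17]] + [[-0.14,0.09], [0.6,-0.37]]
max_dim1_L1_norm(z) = 1.1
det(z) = -0.62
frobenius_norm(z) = 1.12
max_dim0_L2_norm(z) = 0.82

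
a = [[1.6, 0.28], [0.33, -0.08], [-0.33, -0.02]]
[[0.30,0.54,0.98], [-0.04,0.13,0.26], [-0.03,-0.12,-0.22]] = a@[[0.06, 0.36, 0.69], [0.74, -0.14, -0.44]]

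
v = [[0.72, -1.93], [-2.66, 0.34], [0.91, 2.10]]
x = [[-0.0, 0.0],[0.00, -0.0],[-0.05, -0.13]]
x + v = [[0.72, -1.93], [-2.66, 0.34], [0.86, 1.97]]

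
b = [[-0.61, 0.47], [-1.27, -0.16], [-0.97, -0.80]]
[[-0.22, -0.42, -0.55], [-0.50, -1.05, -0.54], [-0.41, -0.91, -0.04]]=b @ [[0.39,  0.81,  0.49],[0.04,  0.16,  -0.54]]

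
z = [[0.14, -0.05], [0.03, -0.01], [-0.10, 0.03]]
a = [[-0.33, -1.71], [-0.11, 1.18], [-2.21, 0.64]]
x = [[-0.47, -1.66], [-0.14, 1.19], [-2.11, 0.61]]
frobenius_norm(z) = 0.18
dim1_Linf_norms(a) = [1.71, 1.18, 2.21]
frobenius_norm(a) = 3.12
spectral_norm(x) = 2.30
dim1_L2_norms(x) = [1.73, 1.2, 2.2]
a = z + x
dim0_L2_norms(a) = [2.24, 2.17]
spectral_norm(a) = 2.42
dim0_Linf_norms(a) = [2.21, 1.71]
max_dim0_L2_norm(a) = 2.24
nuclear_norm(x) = 4.29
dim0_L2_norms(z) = [0.17, 0.06]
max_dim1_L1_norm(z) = 0.19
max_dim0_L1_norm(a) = 3.53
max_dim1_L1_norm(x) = 2.72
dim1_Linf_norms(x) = [1.66, 1.19, 2.11]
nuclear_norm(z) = 0.19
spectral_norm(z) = 0.18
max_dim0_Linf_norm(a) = 2.21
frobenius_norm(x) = 3.04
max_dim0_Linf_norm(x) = 2.11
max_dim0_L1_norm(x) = 3.46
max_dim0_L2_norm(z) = 0.17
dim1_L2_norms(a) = [1.74, 1.19, 2.3]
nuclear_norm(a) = 4.39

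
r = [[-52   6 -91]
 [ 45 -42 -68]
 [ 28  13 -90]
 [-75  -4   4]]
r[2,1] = 13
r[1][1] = -42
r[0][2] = -91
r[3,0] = -75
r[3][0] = -75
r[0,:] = [-52, 6, -91]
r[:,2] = [-91, -68, -90, 4]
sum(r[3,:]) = -75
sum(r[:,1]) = -27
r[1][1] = -42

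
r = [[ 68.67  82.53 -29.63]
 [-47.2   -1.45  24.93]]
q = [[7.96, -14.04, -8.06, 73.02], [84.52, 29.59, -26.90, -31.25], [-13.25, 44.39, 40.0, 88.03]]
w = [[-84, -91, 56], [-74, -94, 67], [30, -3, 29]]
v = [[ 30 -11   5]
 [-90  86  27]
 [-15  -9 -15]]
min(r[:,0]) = -47.2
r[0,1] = 82.53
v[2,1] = -9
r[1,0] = -47.2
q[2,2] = 40.0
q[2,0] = -13.25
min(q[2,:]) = -13.25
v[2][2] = -15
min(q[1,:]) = -31.25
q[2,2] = 40.0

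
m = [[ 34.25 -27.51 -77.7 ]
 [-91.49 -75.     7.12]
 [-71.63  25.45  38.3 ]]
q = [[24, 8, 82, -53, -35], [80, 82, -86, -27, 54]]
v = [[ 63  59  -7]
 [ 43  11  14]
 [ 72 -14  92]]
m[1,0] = -91.49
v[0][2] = -7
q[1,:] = [80, 82, -86, -27, 54]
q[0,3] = -53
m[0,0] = 34.25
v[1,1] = 11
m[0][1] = -27.51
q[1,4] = 54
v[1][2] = 14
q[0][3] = -53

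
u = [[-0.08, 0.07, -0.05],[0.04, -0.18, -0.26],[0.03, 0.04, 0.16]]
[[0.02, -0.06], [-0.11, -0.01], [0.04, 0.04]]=u @ [[-0.36, 0.12],[0.11, -0.42],[0.29, 0.34]]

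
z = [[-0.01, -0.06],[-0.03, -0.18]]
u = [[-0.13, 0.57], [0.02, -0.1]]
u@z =[[-0.02, -0.09], [0.0, 0.02]]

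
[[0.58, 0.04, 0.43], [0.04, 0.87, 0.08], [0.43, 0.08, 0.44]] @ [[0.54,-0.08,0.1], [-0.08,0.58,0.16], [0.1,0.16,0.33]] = [[0.35, 0.05, 0.21], [-0.04, 0.51, 0.17], [0.27, 0.08, 0.2]]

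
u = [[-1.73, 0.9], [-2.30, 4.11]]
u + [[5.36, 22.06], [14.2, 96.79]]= [[3.63, 22.96], [11.9, 100.90]]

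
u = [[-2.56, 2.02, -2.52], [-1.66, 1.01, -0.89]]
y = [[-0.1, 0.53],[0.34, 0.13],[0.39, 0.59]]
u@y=[[-0.04,  -2.58], [0.16,  -1.27]]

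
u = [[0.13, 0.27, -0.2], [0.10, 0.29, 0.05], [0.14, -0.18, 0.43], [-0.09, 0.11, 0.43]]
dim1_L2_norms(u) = [0.36, 0.31, 0.49, 0.45]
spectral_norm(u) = 0.66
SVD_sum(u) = [[0.01, 0.08, -0.26], [0.0, 0.01, -0.04], [-0.01, -0.13, 0.44], [-0.01, -0.11, 0.36]] + [[0.05, 0.21, 0.06], [0.06, 0.29, 0.09], [-0.00, -0.01, -0.0], [0.04, 0.19, 0.06]] + [[0.08,-0.02,-0.00], [0.04,-0.01,-0.00], [0.15,-0.03,-0.01], [-0.13,0.03,0.01]]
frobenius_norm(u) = 0.82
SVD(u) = [[0.41, 0.51, -0.36],[0.06, 0.71, -0.17],[-0.7, -0.04, -0.71],[-0.58, 0.48, 0.58]] @ diag([0.6583092437413082, 0.4318469578584067, 0.22031147176937077]) @ [[0.02, 0.29, -0.96],[0.21, 0.94, 0.29],[-0.98, 0.20, 0.04]]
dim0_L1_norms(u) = [0.46, 0.85, 1.11]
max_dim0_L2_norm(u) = 0.64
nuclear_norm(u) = 1.31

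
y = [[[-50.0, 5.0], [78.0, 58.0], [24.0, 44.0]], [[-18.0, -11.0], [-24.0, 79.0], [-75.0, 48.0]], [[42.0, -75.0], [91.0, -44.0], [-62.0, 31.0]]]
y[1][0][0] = -18.0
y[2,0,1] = -75.0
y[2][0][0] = 42.0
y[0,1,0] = 78.0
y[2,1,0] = 91.0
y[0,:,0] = [-50.0, 78.0, 24.0]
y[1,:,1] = [-11.0, 79.0, 48.0]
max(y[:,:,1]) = 79.0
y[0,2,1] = 44.0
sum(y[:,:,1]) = 135.0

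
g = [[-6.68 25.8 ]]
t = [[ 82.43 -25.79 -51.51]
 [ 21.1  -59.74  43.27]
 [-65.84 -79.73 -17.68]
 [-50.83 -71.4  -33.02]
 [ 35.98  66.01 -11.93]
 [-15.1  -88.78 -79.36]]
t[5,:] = [-15.1, -88.78, -79.36]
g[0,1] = 25.8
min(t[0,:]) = -51.51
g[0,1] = 25.8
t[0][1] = -25.79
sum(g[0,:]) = 19.12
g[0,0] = -6.68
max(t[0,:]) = 82.43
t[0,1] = -25.79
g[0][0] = -6.68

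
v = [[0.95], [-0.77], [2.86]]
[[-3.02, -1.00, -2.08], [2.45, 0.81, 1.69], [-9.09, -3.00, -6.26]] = v @ [[-3.18, -1.05, -2.19]]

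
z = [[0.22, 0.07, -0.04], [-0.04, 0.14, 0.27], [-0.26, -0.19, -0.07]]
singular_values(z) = [0.4, 0.31, 0.02]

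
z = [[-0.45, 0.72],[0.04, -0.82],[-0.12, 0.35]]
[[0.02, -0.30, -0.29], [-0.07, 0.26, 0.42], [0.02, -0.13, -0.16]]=z @ [[0.1, 0.18, -0.19],[0.09, -0.31, -0.52]]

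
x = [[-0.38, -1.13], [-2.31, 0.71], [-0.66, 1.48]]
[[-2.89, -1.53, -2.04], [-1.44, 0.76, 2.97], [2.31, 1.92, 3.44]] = x @[[1.28, 0.08, -0.66], [2.13, 1.33, 2.03]]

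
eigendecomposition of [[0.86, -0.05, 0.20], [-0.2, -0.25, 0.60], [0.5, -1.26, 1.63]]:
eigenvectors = [[-0.31+0.00j, -0.18-0.13j, (-0.18+0.13j)], [-0.29+0.00j, 0.62-0.20j, (0.62+0.2j)], [(-0.9+0j), 0.72+0.00j, 0.72-0.00j]]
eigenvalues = [(1.39+0j), (0.42+0.26j), (0.42-0.26j)]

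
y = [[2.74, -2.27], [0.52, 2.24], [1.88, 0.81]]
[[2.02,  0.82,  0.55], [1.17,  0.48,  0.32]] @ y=[[7.0, -2.3],  [4.06, -1.32]]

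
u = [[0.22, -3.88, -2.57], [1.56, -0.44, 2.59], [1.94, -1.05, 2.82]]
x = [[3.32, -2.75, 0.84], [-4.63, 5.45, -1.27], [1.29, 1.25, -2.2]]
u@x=[[15.38, -24.96, 10.77],  [10.56, -3.45, -3.83],  [14.94, -7.53, -3.24]]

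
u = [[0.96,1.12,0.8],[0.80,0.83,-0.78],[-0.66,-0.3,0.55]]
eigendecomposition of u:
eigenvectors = [[(-0.53+0j), (-0.66+0j), (-0.66-0j)], [-0.73+0.00j, (0.6-0.01j), 0.60+0.01j], [(0.43+0j), (-0.24-0.38j), (-0.24+0.38j)]]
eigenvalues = [(1.86+0j), (0.24+0.48j), (0.24-0.48j)]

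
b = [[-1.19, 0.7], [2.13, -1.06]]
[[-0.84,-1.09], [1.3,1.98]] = b @ [[0.12, 0.99], [-0.99, 0.12]]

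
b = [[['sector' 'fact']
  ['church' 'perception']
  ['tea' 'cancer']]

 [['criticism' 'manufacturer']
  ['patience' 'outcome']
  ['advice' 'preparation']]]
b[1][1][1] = 'outcome'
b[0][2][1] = 'cancer'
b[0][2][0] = 'tea'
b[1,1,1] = 'outcome'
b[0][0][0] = 'sector'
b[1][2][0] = 'advice'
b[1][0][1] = 'manufacturer'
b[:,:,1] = [['fact', 'perception', 'cancer'], ['manufacturer', 'outcome', 'preparation']]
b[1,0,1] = 'manufacturer'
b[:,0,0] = ['sector', 'criticism']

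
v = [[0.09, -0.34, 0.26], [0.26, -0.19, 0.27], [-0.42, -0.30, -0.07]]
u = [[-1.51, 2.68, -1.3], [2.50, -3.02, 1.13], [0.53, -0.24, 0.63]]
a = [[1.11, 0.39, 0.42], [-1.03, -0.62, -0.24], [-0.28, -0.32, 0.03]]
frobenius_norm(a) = 1.80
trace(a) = 0.52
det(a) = -0.00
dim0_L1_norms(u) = [4.54, 5.94, 3.06]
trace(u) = -3.90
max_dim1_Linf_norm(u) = 3.02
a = u @ v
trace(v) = -0.17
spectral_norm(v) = 0.59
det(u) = -1.45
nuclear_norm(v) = 1.13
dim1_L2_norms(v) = [0.44, 0.42, 0.52]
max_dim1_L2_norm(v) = 0.52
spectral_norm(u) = 5.29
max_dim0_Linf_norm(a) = 1.11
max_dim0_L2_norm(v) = 0.5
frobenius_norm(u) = 5.34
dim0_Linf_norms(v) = [0.42, 0.34, 0.27]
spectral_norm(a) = 1.78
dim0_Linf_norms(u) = [2.5, 3.02, 1.3]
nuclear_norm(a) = 2.08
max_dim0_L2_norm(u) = 4.04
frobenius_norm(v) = 0.80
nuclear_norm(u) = 6.34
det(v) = -0.00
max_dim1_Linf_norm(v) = 0.42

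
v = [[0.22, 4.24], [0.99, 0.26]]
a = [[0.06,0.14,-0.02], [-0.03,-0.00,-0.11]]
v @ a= [[-0.11, 0.03, -0.47], [0.05, 0.14, -0.05]]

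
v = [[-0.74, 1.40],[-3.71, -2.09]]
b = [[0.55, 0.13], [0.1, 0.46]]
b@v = [[-0.89,0.5], [-1.78,-0.82]]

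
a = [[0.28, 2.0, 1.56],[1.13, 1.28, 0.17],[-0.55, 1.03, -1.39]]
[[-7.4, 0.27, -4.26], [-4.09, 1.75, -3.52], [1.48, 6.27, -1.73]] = a @ [[-1.11, -0.61, -0.80], [-1.94, 2.25, -2.05], [-2.06, -2.60, 0.04]]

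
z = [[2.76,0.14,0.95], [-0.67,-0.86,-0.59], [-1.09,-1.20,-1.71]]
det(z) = 1.908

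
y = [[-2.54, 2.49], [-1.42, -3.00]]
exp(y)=[[-0.01, 0.08], [-0.05, -0.03]]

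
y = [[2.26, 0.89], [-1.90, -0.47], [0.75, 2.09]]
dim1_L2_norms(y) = [2.43, 1.96, 2.22]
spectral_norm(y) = 3.49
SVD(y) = [[-0.68,0.32], [0.53,-0.41], [-0.51,-0.85]] @ diag([3.4941328631978266, 1.5659615366671542]) @ [[-0.84, -0.55], [0.55, -0.84]]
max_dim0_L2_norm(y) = 3.05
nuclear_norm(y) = 5.06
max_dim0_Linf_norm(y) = 2.26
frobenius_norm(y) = 3.83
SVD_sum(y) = [[1.99, 1.3], [-1.55, -1.01], [1.48, 0.97]] + [[0.27,-0.41], [-0.35,0.54], [-0.73,1.12]]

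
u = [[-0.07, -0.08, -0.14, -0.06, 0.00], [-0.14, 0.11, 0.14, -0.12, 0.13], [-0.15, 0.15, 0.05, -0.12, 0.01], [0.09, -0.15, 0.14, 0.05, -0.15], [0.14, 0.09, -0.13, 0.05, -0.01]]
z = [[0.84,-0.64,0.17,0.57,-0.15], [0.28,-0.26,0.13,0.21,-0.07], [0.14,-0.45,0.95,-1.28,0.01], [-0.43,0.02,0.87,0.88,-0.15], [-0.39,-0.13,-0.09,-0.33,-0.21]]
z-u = [[0.91, -0.56, 0.31, 0.63, -0.15], [0.42, -0.37, -0.01, 0.33, -0.20], [0.29, -0.60, 0.9, -1.16, 0.0], [-0.52, 0.17, 0.73, 0.83, 0.0], [-0.53, -0.22, 0.04, -0.38, -0.20]]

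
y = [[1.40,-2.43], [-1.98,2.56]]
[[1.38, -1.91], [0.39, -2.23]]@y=[[5.71, -8.24], [4.96, -6.66]]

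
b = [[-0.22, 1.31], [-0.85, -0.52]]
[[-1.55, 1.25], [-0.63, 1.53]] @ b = [[-0.72, -2.68], [-1.16, -1.62]]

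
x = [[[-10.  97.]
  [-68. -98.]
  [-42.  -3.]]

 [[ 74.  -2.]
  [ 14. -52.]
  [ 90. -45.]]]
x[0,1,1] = -98.0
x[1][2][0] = 90.0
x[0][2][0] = -42.0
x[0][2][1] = -3.0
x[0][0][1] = 97.0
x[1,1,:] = [14.0, -52.0]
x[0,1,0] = -68.0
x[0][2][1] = -3.0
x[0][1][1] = -98.0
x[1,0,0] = 74.0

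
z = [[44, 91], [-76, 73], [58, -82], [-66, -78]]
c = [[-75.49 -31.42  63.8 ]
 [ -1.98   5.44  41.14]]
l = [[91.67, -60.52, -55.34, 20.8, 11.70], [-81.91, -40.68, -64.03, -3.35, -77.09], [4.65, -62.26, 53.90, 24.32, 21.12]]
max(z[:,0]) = 58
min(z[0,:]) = 44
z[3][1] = -78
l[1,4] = -77.09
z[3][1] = -78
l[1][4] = -77.09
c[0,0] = -75.49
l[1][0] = -81.91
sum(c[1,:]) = 44.6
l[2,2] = 53.9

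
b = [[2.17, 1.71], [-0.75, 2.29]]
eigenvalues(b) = [(2.23+1.13j), (2.23-1.13j)]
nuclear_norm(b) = 5.09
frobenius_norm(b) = 3.67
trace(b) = 4.46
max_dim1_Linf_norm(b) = 2.29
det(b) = 6.25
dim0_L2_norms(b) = [2.3, 2.86]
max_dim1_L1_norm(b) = 3.88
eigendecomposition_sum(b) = [[1.08+0.62j, (0.85-1.69j)], [-0.38+0.74j, 1.14+0.51j]] + [[1.08-0.62j, 0.85+1.69j],[-0.38-0.74j, 1.14-0.51j]]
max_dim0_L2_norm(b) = 2.86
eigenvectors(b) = [[(0.83+0j), (0.83-0j)], [0.03+0.55j, 0.03-0.55j]]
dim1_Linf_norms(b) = [2.17, 2.29]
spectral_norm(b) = 3.03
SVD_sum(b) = [[1.14, 2.24], [0.77, 1.51]] + [[1.03, -0.53], [-1.52, 0.78]]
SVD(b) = [[0.83,0.56], [0.56,-0.83]] @ diag([3.030458849955662, 2.062987920159836]) @ [[0.45, 0.89], [0.89, -0.45]]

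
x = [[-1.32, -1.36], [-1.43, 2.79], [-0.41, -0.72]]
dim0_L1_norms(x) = [3.16, 4.87]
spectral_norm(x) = 3.27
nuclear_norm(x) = 5.12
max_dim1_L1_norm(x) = 4.22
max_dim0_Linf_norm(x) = 2.79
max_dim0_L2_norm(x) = 3.19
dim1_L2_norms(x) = [1.9, 3.14, 0.83]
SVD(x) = [[0.29, 0.89], [-0.94, 0.33], [0.18, 0.32]] @ diag([3.2692367942264444, 1.8492135580500162]) @ [[0.27, -0.96], [-0.96, -0.27]]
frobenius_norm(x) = 3.76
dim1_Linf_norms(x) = [1.36, 2.79, 0.72]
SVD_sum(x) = [[0.26,-0.91], [-0.83,2.96], [0.16,-0.56]] + [[-1.58, -0.45], [-0.60, -0.17], [-0.57, -0.16]]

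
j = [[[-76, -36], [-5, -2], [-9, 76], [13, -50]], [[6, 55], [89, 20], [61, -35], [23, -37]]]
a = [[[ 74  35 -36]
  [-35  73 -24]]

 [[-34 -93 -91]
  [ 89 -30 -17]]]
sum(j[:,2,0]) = 52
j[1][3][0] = 23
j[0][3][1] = -50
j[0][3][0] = 13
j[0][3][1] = -50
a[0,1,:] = [-35, 73, -24]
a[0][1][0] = -35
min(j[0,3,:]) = -50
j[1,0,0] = 6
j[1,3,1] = -37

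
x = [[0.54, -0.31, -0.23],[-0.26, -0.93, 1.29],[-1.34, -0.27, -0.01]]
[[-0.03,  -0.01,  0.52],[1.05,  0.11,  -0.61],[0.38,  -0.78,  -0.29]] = x @ [[-0.18, 0.48, 0.33],[-0.52, 0.47, -0.52],[0.4, 0.52, -0.78]]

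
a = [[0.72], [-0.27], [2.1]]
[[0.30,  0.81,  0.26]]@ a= [[0.54]]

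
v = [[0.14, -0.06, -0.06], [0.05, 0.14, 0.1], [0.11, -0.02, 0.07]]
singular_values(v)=[0.19, 0.19, 0.06]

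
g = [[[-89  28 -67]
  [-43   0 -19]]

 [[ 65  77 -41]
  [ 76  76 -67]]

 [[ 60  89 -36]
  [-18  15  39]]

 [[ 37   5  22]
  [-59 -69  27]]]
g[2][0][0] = 60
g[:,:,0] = [[-89, -43], [65, 76], [60, -18], [37, -59]]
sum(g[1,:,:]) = 186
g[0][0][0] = -89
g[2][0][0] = 60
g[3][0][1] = 5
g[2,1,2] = 39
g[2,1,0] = -18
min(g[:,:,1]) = -69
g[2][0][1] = 89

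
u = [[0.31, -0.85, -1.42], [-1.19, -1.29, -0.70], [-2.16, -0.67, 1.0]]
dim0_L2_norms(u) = [2.49, 1.68, 1.87]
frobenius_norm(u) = 3.54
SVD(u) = [[-0.08, -0.77, 0.63], [0.51, -0.57, -0.64], [0.86, 0.26, 0.44]] @ diag([2.8086660596303346, 2.1519959603203533, 0.0028900251709017373]) @ [[-0.88, -0.41, 0.22], [-0.06, 0.57, 0.82], [0.46, -0.71, 0.53]]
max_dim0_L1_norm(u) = 3.66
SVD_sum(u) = [[0.21,0.1,-0.05],[-1.26,-0.59,0.32],[-2.13,-0.99,0.53]] + [[0.1,-0.95,-1.37], [0.07,-0.70,-1.01], [-0.03,0.32,0.47]] + [[0.0,-0.0,0.00], [-0.0,0.00,-0.0], [0.00,-0.0,0.00]]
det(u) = -0.02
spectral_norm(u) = 2.81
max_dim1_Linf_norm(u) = 2.16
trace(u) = 0.02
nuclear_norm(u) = 4.96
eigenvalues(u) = [2.44, 0.0, -2.43]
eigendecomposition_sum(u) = [[1.01, -0.06, -0.97], [-0.04, 0.0, 0.04], [-1.49, 0.08, 1.43]] + [[0.00, -0.00, 0.00], [-0.0, 0.0, -0.0], [0.00, -0.00, 0.0]] + [[-0.70,-0.79,-0.45], [-1.15,-1.29,-0.74], [-0.67,-0.75,-0.43]]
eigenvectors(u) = [[-0.56, 0.46, -0.47], [0.02, -0.71, -0.76], [0.83, 0.53, -0.44]]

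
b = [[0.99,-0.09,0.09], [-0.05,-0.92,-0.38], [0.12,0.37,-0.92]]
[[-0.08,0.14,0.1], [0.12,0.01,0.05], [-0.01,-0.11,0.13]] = b @ [[-0.09, 0.13, 0.11], [-0.11, -0.06, -0.01], [-0.04, 0.11, -0.13]]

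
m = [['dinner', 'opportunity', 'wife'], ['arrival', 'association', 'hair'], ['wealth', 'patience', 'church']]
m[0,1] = 'opportunity'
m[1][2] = 'hair'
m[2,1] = 'patience'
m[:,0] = ['dinner', 'arrival', 'wealth']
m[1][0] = 'arrival'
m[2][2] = 'church'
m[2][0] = 'wealth'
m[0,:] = ['dinner', 'opportunity', 'wife']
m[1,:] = ['arrival', 'association', 'hair']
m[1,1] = 'association'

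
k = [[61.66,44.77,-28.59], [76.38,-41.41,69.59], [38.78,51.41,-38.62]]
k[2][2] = -38.62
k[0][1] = 44.77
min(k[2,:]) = -38.62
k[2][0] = 38.78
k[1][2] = 69.59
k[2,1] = 51.41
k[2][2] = -38.62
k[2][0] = 38.78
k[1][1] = -41.41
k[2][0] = 38.78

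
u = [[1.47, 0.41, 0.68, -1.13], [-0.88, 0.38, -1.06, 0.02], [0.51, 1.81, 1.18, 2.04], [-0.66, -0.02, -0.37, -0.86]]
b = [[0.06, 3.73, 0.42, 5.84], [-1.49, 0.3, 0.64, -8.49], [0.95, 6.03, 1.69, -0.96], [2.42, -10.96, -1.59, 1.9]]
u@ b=[[-2.61, 22.09, 3.83, 2.3], [-1.58, -9.78, -1.95, -7.31], [3.39, -12.80, 0.12, -9.65], [-2.44, 4.73, 0.45, -4.96]]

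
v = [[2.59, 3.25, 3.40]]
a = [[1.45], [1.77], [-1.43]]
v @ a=[[4.65]]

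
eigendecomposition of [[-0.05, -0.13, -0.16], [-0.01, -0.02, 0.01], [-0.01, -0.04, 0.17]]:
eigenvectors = [[0.99,  0.93,  -0.61], [0.15,  -0.36,  0.07], [0.06,  -0.03,  0.79]]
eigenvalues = [-0.08, 0.01, 0.17]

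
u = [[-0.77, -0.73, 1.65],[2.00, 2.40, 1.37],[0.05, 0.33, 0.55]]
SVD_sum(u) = [[-0.24, -0.29, -0.14], [2.03, 2.45, 1.21], [0.28, 0.33, 0.17]] + [[-0.56, -0.43, 1.79], [-0.05, -0.04, 0.15], [-0.12, -0.09, 0.4]] + [[0.02, -0.02, 0.0], [0.02, -0.01, 0.0], [-0.1, 0.09, -0.01]]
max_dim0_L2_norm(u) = 2.53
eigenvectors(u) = [[-0.14+0.00j,-0.76+0.00j,(-0.76-0j)], [0.98+0.00j,0.57+0.25j,0.57-0.25j], [0.17+0.00j,(-0.06-0.18j),(-0.06+0.18j)]]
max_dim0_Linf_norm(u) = 2.4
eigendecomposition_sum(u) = [[-0.19+0.00j, -0.29+0.00j, -0.39+0.00j], [1.36-0.00j, (2.06+0j), (2.79-0j)], [(0.24-0j), 0.37+0.00j, (0.5-0j)]] + [[(-0.29+0.31j), -0.22+0.01j, (1.02+0.2j)], [0.32-0.14j, (0.17+0.07j), -0.71-0.49j], [-0.10-0.05j, (-0.02-0.05j), (0.03+0.26j)]] + [[-0.29-0.31j, (-0.22-0.01j), (1.02-0.2j)],[0.32+0.14j, (0.17-0.07j), (-0.71+0.49j)],[-0.10+0.05j, (-0.02+0.05j), (0.03-0.26j)]]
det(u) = 0.98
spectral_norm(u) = 3.46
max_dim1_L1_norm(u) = 5.77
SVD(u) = [[-0.11, -0.97, -0.20],[0.98, -0.08, -0.15],[0.13, -0.22, 0.97]] @ diag([3.461300505869035, 1.9743641594179218, 0.14277595762847148]) @ [[0.60, 0.72, 0.36], [0.29, 0.22, -0.93], [-0.75, 0.66, -0.08]]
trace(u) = 2.18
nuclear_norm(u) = 5.58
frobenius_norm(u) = 3.99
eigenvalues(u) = [(2.37+0j), (-0.09+0.64j), (-0.09-0.64j)]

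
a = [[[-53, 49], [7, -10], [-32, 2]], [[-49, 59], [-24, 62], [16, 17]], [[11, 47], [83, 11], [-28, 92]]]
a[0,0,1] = 49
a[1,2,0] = 16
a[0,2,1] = 2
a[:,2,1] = [2, 17, 92]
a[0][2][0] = -32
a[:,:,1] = [[49, -10, 2], [59, 62, 17], [47, 11, 92]]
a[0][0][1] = 49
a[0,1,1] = -10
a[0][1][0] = 7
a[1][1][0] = -24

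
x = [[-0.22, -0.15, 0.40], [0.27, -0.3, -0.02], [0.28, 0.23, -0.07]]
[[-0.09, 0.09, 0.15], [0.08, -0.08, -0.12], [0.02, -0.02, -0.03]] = x @ [[0.12, -0.13, -0.2], [-0.13, 0.14, 0.2], [-0.20, 0.20, 0.33]]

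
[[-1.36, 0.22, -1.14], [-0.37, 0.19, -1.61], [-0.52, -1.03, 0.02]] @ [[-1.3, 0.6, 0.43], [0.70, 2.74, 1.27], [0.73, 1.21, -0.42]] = [[1.09,-1.59,0.17], [-0.56,-1.65,0.76], [-0.03,-3.11,-1.54]]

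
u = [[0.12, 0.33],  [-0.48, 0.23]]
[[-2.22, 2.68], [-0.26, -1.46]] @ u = [[-1.55, -0.12],[0.67, -0.42]]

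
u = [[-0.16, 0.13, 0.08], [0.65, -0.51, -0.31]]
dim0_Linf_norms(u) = [0.65, 0.51, 0.31]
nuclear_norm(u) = 0.91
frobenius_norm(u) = 0.91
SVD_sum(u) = [[-0.16, 0.13, 0.08], [0.65, -0.51, -0.31]] + [[0.0, 0.00, 0.00],  [0.0, 0.00, 0.0]]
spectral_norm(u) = 0.91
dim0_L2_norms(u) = [0.67, 0.53, 0.32]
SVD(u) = [[-0.24, 0.97], [0.97, 0.24]] @ diag([0.9097156565415827, 0.004174235632753389]) @ [[0.74, -0.58, -0.35], [0.66, 0.52, 0.54]]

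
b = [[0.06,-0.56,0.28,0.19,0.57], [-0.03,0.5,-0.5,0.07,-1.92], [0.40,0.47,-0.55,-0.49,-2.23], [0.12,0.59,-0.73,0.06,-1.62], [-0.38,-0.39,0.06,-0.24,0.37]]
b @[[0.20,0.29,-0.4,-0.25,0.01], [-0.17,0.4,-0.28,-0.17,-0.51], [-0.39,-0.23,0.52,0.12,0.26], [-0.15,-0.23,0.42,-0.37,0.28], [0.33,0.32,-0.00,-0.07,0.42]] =[[0.16,-0.13,0.36,0.00,0.65], [-0.54,-0.32,-0.36,-0.03,-1.17], [-0.45,-0.17,-0.78,0.09,-1.45], [-0.34,-0.09,-0.57,-0.13,-1.15], [0.12,-0.11,0.19,0.23,0.30]]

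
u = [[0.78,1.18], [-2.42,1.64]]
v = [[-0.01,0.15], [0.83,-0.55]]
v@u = [[-0.37, 0.23], [1.98, 0.08]]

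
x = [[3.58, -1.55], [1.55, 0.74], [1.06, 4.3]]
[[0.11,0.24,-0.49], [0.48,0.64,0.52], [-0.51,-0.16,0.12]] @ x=[[0.25,  -2.1], [3.26,  1.97], [-1.95,  1.19]]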